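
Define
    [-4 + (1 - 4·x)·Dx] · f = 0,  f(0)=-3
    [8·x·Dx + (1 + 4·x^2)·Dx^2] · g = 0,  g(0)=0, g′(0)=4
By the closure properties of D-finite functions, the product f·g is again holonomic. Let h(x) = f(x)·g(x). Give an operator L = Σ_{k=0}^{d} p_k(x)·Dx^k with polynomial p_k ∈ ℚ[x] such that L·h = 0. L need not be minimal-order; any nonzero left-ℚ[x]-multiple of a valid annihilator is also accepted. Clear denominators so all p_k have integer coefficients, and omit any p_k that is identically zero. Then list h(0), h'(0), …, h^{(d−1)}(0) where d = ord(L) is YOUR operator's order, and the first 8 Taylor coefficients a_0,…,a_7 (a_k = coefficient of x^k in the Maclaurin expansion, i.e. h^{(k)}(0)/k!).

L = 32·x + (8 - 8·x + 64·x^2)·Dx + (-1 + 4·x - 4·x^2 + 16·x^3)·Dx^2  (order 2).
h: a_k = 0, -12, -48, -176, -704, -14272/5, -57088/5, -1594624/35, …
ICs: h(0) = 0, h′(0) = -12.

f: a_k = -3, -12, -48, -192, -768, -3072, -12288, -49152, …
g: a_k = 0, 4, 0, -16/3, 0, 64/5, 0, -256/7, …
L₀ := L_f ⊗_s L_g (sym. prod.), ord ≤ 2.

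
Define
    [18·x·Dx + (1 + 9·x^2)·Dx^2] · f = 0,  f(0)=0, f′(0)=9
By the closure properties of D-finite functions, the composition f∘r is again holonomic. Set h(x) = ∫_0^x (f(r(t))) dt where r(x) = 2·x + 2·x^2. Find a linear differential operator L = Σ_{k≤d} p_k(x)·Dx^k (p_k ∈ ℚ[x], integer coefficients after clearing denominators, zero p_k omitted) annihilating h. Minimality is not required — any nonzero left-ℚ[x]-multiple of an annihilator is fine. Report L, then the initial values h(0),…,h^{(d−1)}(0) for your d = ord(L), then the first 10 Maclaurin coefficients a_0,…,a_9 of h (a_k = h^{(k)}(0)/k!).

L = (-2 + 72·x + 288·x^2 + 432·x^3 + 216·x^4)·Dx^2 + (1 + 2·x + 36·x^2 + 144·x^3 + 180·x^4 + 72·x^5)·Dx^3  (order 3).
h: a_k = 0, 0, 9, 6, -54, -648/5, 3348/5, 23112/7, -64152/7, -88128, …
ICs: h(0) = 0, h′(0) = 0, h′′(0) = 18.

f: a_k = 0, 9, 0, -27, 0, 729/5, 0, -6561/7, 0, 6561, …
f∘r: x↦r, Dx↦Dx/r' in L_f ⇒ L₀.
h=∫₀ˣh₀: take L = L₀·Dx.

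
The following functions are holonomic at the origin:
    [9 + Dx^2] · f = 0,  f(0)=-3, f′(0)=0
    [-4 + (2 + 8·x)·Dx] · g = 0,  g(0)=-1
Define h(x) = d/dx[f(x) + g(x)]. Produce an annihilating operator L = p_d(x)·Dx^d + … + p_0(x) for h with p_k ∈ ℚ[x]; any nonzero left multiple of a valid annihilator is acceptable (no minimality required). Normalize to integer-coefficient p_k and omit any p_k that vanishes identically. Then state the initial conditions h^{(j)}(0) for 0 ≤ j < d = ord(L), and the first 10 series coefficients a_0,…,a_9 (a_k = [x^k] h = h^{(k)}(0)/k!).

L = (-414 - 432·x - 864·x^2) + (-63 - 468·x - 1296·x^2 - 1728·x^3)·Dx + (-46 - 48·x - 96·x^2)·Dx^2 + (-7 - 52·x - 144·x^2 - 192·x^3)·Dx^3  (order 3).
h: a_k = -2, 31, -12, -1/2, -140, 20889/40, -1848, 3841653/560, -25740, 435637387/4480, …
ICs: h(0) = -2, h′(0) = 31, h′′(0) = -24.

f: a_k = -3, 0, 27/2, 0, -81/8, 0, 243/80, 0, -2187/4480, 0, …
g: a_k = -1, -2, 2, -4, 10, -28, 84, -264, 858, -2860, …
Sum ⇒ L₀ = lclm(L_f,L_g) in ℚ(x)⟨Dx⟩.
Derive L from L₀ (diff closure).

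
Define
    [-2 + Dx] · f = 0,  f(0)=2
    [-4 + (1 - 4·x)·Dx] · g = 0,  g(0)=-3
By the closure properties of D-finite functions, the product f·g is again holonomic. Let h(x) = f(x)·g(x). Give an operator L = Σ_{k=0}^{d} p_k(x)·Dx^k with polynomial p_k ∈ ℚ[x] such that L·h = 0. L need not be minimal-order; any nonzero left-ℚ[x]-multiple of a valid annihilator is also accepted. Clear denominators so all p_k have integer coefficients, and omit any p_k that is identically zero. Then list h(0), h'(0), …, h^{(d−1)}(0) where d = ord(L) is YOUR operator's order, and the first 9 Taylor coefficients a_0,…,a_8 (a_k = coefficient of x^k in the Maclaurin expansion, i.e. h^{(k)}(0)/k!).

f: a_k = 2, 4, 4, 8/3, 4/3, 8/15, 8/45, 16/315, 4/315, …
g: a_k = -3, -12, -48, -192, -768, -3072, -12288, -49152, -196608, …
Product ⇒ symmetric product L₀, ord ≤ 1.
L = (6 - 8·x) + (-1 + 4·x)·Dx  (order 1).
h: a_k = -6, -36, -156, -632, -2532, -50648/5, -607784/15, -5672656/35, -68071876/105, …
ICs: h(0) = -6.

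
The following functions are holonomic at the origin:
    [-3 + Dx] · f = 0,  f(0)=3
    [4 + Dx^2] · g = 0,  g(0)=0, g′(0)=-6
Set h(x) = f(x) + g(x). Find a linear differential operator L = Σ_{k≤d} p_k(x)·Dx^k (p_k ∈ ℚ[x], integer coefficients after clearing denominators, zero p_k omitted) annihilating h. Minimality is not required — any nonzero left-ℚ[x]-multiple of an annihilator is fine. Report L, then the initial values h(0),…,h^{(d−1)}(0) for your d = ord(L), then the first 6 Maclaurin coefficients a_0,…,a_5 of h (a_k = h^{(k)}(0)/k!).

L = -12 + 4·Dx - 3·Dx^2 + Dx^3  (order 3).
h: a_k = 3, 3, 27/2, 35/2, 81/8, 211/40, …
ICs: h(0) = 3, h′(0) = 3, h′′(0) = 27.

f: a_k = 3, 9, 27/2, 27/2, 81/8, 243/40, …
g: a_k = 0, -6, 0, 4, 0, -4/5, …
Weyl lclm of L_f,L_g ⇒ L₀ (ord ≤ 3).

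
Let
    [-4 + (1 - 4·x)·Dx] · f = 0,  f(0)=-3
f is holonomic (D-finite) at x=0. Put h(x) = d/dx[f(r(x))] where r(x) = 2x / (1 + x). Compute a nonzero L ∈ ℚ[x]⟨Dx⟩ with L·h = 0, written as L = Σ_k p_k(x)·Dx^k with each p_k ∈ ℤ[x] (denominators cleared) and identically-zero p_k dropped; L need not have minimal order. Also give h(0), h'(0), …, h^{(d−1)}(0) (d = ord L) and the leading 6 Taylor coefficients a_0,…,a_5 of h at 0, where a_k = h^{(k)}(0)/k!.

f: a_k = -3, -12, -48, -192, -768, -3072, …
Substitute x→r, Dx→(1/r')Dx; clear ⇒ L₀.
Differentiate: ansatz ord ≤ ord L₀ ⇒ L.
L = 14 + (-1 + 7·x)·Dx  (order 1).
h: a_k = -24, -336, -3528, -32928, -288120, -2420208, …
ICs: h(0) = -24.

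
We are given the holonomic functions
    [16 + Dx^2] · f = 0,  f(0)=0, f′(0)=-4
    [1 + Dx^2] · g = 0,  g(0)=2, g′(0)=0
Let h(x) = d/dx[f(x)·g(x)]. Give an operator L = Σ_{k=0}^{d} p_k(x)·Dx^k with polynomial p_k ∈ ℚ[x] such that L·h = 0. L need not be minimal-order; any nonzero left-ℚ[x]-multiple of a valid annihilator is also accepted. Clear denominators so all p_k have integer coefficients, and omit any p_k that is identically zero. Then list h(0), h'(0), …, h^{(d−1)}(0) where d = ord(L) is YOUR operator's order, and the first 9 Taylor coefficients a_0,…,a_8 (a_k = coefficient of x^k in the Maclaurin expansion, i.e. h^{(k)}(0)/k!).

L = 225 + 34·Dx^2 + Dx^4  (order 4).
h: a_k = -8, 0, 76, 0, -421/3, 0, 10039/90, 0, -246601/5040, …
ICs: h(0) = -8, h′(0) = 0, h′′(0) = 152, h′′′(0) = 0.

f: a_k = 0, -4, 0, 32/3, 0, -128/15, 0, 1024/315, 0, …
g: a_k = 2, 0, -1, 0, 1/12, 0, -1/360, 0, 1/20160, …
L₀ := L_f ⊗_s L_g (sym. prod.), ord ≤ 4.
Derive L from L₀ (diff closure).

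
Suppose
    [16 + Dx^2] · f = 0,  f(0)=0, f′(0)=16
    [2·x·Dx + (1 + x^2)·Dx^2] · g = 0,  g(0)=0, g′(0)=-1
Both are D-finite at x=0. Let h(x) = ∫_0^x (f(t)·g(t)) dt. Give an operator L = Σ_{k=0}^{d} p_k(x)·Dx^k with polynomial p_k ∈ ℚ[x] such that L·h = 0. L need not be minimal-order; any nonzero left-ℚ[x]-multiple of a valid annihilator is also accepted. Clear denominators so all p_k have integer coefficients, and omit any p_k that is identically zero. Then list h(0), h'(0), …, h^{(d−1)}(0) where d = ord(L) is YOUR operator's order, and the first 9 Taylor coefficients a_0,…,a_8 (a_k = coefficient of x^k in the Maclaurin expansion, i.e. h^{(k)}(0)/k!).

L = (5440 + 19136·x^2 + 25856·x^4 + 16384·x^6 + 4096·x^8)·Dx + (1152·x + 3200·x^3 + 3072·x^5 + 1024·x^7)·Dx^2 + (612 + 2252·x^2 + 3168·x^4 + 2048·x^6 + 512·x^8)·Dx^3 + (72·x + 200·x^3 + 192·x^5 + 64·x^7)·Dx^4 + (17 + 66·x^2 + 97·x^4 + 64·x^6 + 16·x^8)·Dx^5  (order 5).
h: a_k = 0, 0, 0, -16/3, 0, 48/5, 0, -464/63, 0, …
ICs: h(0) = 0, h′(0) = 0, h′′(0) = 0, h′′′(0) = -32, h′′′′(0) = 0.

f: a_k = 0, 16, 0, -128/3, 0, 512/15, 0, -4096/315, 0, …
g: a_k = 0, -1, 0, 1/3, 0, -1/5, 0, 1/7, 0, …
f·g: L₀ = L_f ⊗_s L_g, ord ≤ 2·2.
Integrate: L := L₀·Dx.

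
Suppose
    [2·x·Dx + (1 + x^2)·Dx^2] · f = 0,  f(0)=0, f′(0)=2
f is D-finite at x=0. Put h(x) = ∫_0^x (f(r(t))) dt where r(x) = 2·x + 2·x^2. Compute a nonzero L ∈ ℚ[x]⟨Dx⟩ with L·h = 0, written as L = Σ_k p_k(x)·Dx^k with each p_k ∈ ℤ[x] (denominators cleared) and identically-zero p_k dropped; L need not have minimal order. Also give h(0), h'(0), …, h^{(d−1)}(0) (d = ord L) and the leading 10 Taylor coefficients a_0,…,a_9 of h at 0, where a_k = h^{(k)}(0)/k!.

L = (-2 + 8·x + 32·x^2 + 48·x^3 + 24·x^4)·Dx^2 + (1 + 2·x + 4·x^2 + 16·x^3 + 20·x^4 + 8·x^5)·Dx^3  (order 3).
h: a_k = 0, 0, 2, 4/3, -4/3, -16/5, -8/15, 176/21, 80/7, -128/9, …
ICs: h(0) = 0, h′(0) = 0, h′′(0) = 4.

f: a_k = 0, 2, 0, -2/3, 0, 2/5, 0, -2/7, 0, 2/9, …
L₀ from L_f via x↦r, Dx↦r'^{-1}Dx.
∫: right-multiply L₀ by Dx.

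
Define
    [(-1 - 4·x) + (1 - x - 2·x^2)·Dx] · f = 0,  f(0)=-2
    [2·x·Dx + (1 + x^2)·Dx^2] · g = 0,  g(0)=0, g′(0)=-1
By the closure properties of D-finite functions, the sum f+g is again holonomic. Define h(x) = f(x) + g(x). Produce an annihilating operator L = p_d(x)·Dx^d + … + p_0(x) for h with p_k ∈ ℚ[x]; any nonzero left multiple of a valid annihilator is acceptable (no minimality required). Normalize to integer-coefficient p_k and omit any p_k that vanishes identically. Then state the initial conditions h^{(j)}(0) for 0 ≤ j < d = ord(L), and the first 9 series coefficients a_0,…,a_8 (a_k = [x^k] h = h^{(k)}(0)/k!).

f: a_k = -2, -2, -6, -10, -22, -42, -86, -170, -342, …
g: a_k = 0, -1, 0, 1/3, 0, -1/5, 0, 1/7, 0, …
Weyl lclm of L_f,L_g ⇒ L₀ (ord ≤ 3).
L = (-6 + 24·x + 162·x^2 + 240·x^3 + 384·x^4 + 48·x^6)·Dx + (16 + 74·x + 88·x^2 + 226·x^3 + 212·x^4 + 304·x^5 + 12·x^6 + 48·x^7)·Dx^2 + (-3 - 4·x - 8·x^2 + 28·x^3 + 27·x^4 + 36·x^5 + 40·x^6 + 4·x^7 + 8·x^8)·Dx^3  (order 3).
h: a_k = -2, -3, -6, -29/3, -22, -211/5, -86, -1189/7, -342, …
ICs: h(0) = -2, h′(0) = -3, h′′(0) = -12.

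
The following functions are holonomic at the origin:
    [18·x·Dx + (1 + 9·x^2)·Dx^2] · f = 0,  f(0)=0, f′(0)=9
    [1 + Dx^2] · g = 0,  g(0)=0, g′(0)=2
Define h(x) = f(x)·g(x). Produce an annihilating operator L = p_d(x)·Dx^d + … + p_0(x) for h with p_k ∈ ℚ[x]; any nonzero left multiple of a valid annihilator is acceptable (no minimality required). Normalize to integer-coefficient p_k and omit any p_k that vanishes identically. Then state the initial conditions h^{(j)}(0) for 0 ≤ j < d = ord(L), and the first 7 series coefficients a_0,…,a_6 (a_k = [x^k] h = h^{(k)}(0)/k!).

f: a_k = 0, 9, 0, -27, 0, 729/5, 0, …
g: a_k = 0, 2, 0, -1/3, 0, 1/60, 0, …
f·g: L₀ = L_f ⊗_s L_g, ord ≤ 2·2.
L = (370 + 9594·x^2 + 4131·x^4 + 2916·x^6 + 6561·x^8) + (684·x + 6804·x^3 + 8748·x^5 + 26244·x^7)·Dx + (380 + 9792·x^2 + 5346·x^4 + 5832·x^6 + 13122·x^8)·Dx^2 + (684·x + 6804·x^3 + 8748·x^5 + 26244·x^7)·Dx^3 + (10 + 198·x^2 + 1215·x^4 + 2916·x^6 + 6561·x^8)·Dx^4  (order 4).
h: a_k = 0, 0, 18, 0, -57, 0, 1203/4, …
ICs: h(0) = 0, h′(0) = 0, h′′(0) = 36, h′′′(0) = 0.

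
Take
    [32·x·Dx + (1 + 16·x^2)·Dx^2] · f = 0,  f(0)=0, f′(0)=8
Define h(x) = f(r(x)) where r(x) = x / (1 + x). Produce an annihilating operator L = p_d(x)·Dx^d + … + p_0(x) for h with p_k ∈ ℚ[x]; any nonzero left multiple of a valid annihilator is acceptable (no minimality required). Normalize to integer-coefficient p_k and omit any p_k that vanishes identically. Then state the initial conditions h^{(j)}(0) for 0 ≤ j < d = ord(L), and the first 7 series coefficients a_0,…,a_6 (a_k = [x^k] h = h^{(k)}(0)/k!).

L = (2 + 34·x)·Dx + (1 + 2·x + 17·x^2)·Dx^2  (order 2).
h: a_k = 0, 8, -8, -104/3, 120, 808/5, -4888/3, …
ICs: h(0) = 0, h′(0) = 8.

f: a_k = 0, 8, 0, -128/3, 0, 2048/5, 0, …
Substitute x→r, Dx→(1/r')Dx; clear ⇒ L₀.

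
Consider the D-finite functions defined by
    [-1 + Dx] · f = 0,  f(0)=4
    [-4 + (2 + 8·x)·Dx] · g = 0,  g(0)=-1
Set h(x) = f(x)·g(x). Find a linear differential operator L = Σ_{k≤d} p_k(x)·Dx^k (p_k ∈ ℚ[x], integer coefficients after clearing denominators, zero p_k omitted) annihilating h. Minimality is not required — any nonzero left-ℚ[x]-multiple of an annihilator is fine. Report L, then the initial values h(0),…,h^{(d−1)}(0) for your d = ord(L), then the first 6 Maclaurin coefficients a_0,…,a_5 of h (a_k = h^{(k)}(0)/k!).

f: a_k = 4, 4, 2, 2/3, 1/6, 1/30, …
g: a_k = -1, -2, 2, -4, 10, -28, …
h₀=f·g: eliminate ⇒ L₀, order ≤ 1·1.
L = (-3 - 4·x) + (1 + 4·x)·Dx  (order 1).
h: a_k = -4, -12, -2, -38/3, 53/2, -2371/30, …
ICs: h(0) = -4.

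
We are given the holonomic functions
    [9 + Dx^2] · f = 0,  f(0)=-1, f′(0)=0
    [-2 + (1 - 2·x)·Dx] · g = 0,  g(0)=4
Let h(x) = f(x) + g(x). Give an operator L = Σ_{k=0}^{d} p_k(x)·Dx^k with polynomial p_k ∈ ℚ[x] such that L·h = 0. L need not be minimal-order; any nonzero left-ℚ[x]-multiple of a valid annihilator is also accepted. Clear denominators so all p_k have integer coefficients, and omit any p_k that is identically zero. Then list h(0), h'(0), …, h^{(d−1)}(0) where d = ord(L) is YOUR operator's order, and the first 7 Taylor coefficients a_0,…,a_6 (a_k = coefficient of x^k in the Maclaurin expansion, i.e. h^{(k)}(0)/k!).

f: a_k = -1, 0, 9/2, 0, -27/8, 0, 81/80, …
g: a_k = 4, 8, 16, 32, 64, 128, 256, …
L₀ := lclm(L_f,L_g); ord L₀ ≤ 2+1.
L = (-594 + 648·x - 648·x^2) + (153 - 630·x + 972·x^2 - 648·x^3)·Dx + (-66 + 72·x - 72·x^2)·Dx^2 + (17 - 70·x + 108·x^2 - 72·x^3)·Dx^3  (order 3).
h: a_k = 3, 8, 41/2, 32, 485/8, 128, 20561/80, …
ICs: h(0) = 3, h′(0) = 8, h′′(0) = 41.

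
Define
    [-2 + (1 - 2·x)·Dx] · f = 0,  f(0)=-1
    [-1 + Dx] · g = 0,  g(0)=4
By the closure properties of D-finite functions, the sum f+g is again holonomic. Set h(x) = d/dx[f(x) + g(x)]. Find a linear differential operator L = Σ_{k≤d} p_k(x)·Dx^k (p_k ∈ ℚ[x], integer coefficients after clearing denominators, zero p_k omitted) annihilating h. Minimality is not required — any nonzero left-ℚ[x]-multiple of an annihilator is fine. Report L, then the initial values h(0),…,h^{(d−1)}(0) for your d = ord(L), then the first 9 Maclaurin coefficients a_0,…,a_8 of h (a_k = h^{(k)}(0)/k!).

L = (20 + 8·x) + (-23 - 4·x + 4·x^2)·Dx + (3 - 4·x - 4·x^2)·Dx^2  (order 2).
h: a_k = 2, -4, -22, -190/3, -959/6, -11519/30, -161279/180, -2580479/1260, -46448639/10080, …
ICs: h(0) = 2, h′(0) = -4.

f: a_k = -1, -2, -4, -8, -16, -32, -64, -128, -256, …
g: a_k = 4, 4, 2, 2/3, 1/6, 1/30, 1/180, 1/1260, 1/10080, …
Weyl lclm of L_f,L_g ⇒ L₀ (ord ≤ 2).
h₀' ⇒ L via d/dx closure of L₀.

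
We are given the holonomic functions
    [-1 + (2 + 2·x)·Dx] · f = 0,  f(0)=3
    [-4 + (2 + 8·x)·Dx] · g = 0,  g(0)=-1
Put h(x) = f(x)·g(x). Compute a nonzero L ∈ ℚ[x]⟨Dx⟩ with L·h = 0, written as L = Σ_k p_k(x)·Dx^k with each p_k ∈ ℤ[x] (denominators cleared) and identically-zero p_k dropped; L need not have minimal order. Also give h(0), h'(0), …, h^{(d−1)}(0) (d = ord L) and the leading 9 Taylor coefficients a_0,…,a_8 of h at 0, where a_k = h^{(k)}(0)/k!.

L = (-5 - 8·x) + (2 + 10·x + 8·x^2)·Dx  (order 1).
h: a_k = -3, -15/2, 27/8, -135/16, 2943/128, -17145/256, 210087/1024, -1337175/2048, 70109415/32768, …
ICs: h(0) = -3.

f: a_k = 3, 3/2, -3/8, 3/16, -15/128, 21/256, -63/1024, 99/2048, -1287/32768, …
g: a_k = -1, -2, 2, -4, 10, -28, 84, -264, 858, …
h₀=f·g: eliminate ⇒ L₀, order ≤ 1·1.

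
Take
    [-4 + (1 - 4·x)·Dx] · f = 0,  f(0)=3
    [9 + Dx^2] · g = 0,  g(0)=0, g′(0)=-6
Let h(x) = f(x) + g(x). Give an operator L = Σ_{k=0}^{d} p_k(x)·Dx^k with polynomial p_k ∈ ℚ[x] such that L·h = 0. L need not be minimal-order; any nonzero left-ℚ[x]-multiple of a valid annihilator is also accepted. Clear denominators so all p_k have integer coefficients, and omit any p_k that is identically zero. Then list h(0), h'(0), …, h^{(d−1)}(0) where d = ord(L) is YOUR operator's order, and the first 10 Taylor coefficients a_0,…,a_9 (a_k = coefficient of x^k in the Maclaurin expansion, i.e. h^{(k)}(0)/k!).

f: a_k = 3, 12, 48, 192, 768, 3072, 12288, 49152, 196608, 786432, …
g: a_k = 0, -6, 0, 9, 0, -81/20, 0, 243/280, 0, -243/2240, …
h₀=f+g: left-lcm gives L₀, ord ≤ 3.
L = (3780 - 2592·x + 5184·x^2) + (-369 + 2124·x - 3888·x^2 + 5184·x^3)·Dx + (420 - 288·x + 576·x^2)·Dx^2 + (-41 + 236·x - 432·x^2 + 576·x^3)·Dx^3  (order 3).
h: a_k = 3, 6, 48, 201, 768, 61359/20, 12288, 13762803/280, 196608, 1761607437/2240, …
ICs: h(0) = 3, h′(0) = 6, h′′(0) = 96.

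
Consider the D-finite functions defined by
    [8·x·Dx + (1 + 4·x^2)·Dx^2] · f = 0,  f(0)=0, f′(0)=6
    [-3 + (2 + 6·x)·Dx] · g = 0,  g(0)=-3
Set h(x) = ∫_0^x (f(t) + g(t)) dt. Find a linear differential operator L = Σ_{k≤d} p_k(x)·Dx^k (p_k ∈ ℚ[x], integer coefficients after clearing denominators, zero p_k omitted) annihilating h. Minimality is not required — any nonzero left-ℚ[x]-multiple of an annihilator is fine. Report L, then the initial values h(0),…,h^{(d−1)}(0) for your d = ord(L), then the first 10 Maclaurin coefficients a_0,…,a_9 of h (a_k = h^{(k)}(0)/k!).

f: a_k = 0, 6, 0, -8, 0, 96/5, 0, -384/7, 0, 512/3, …
g: a_k = -3, -9/2, 27/8, -81/16, 1215/128, -5103/256, 45927/1024, -216513/2048, 8444007/32768, -42220035/65536, …
Weyl lclm of L_f,L_g ⇒ L₀ (ord ≤ 3).
∫: right-multiply L₀ by Dx.
L = (-48 - 360·x + 576·x^2 + 864·x^3)·Dx^2 + (-59 - 192·x - 120·x^2 + 2304·x^3 + 3024·x^4)·Dx^3 + (-6 + 14·x + 144·x^2 + 272·x^3 + 672·x^4 + 864·x^5)·Dx^4  (order 4).
h: a_k = 0, -3, 3/4, 9/8, -209/64, 243/128, -313/2560, 6561/1024, -2302023/114688, 938223/32768, …
ICs: h(0) = 0, h′(0) = -3, h′′(0) = 3/2, h′′′(0) = 27/4.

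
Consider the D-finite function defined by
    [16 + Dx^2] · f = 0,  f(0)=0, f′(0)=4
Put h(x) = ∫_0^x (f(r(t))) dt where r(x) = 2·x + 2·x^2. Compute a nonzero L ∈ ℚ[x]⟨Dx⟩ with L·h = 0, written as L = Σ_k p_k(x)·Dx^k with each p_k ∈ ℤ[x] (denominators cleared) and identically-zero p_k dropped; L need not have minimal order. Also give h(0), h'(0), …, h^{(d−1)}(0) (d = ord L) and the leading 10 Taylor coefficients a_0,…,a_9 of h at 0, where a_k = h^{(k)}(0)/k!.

L = (64 + 384·x + 768·x^2 + 512·x^3)·Dx - 2·Dx^2 + (1 + 2·x)·Dx^3  (order 3).
h: a_k = 0, 0, 4, 8/3, -64/3, -256/5, 128/45, 1280/7, 91136/315, -8192/405, …
ICs: h(0) = 0, h′(0) = 0, h′′(0) = 8.

f: a_k = 0, 4, 0, -32/3, 0, 128/15, 0, -1024/315, 0, 2048/2835, …
Substitute x→r, Dx→(1/r')Dx; clear ⇒ L₀.
h=∫₀ˣh₀: take L = L₀·Dx.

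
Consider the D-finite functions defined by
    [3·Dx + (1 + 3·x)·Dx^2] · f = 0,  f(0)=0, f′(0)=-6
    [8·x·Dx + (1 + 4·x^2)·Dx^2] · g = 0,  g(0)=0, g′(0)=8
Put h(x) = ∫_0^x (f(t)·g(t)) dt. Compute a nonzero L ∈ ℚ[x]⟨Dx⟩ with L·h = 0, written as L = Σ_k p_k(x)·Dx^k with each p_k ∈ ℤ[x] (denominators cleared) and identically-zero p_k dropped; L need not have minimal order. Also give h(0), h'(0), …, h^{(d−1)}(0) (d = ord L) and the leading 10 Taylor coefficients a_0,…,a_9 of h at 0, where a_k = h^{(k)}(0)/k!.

L = (1632 + 8496·x + 23040·x^2 + 110016·x^3 + 207360·x^4 + 269568·x^5 + 82944·x^7)·Dx^2 + (418 + 6672·x + 44112·x^2 + 151488·x^3 + 393984·x^4 + 642816·x^5 + 725760·x^6 + 82944·x^7 + 290304·x^8)·Dx^3 + (204 + 1844·x + 12096·x^2 + 47408·x^3 + 122880·x^4 + 240192·x^5 + 331776·x^6 + 361728·x^7 + 82944·x^8 + 165888·x^9)·Dx^4 + (25 + 246·x + 1217·x^2 + 4128·x^3 + 10624·x^4 + 22080·x^5 + 34272·x^6 + 41472·x^7 + 43776·x^8 + 13824·x^9 + 20736·x^10)·Dx^5  (order 5).
h: a_k = 0, 0, 0, -16, 18, -16, 38, -528/5, 1089/5, -1328/3, …
ICs: h(0) = 0, h′(0) = 0, h′′(0) = 0, h′′′(0) = -96, h′′′′(0) = 432.

f: a_k = 0, -6, 9, -18, 81/2, -486/5, 243, -4374/7, 6561/4, -4374, …
g: a_k = 0, 8, 0, -32/3, 0, 128/5, 0, -512/7, 0, 2048/9, …
Sym-product of L_f,L_g gives L₀ (≤ ord 4).
h=∫h₀ ⇒ L = L₀·Dx.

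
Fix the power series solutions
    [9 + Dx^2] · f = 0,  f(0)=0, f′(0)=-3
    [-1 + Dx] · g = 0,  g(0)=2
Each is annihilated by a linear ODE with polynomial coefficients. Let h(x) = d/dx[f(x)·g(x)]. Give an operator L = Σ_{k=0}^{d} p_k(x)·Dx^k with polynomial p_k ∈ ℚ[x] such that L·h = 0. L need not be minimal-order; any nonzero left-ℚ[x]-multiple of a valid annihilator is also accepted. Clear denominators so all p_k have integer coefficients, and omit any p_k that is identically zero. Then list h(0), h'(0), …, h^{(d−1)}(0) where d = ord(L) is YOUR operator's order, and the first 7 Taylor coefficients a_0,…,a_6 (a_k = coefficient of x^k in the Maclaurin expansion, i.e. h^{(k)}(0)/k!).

L = 10 - 2·Dx + Dx^2  (order 2).
h: a_k = -6, -12, 18, 32, 1, -78/5, -83/15, …
ICs: h(0) = -6, h′(0) = -12.

f: a_k = 0, -3, 0, 9/2, 0, -81/40, 0, …
g: a_k = 2, 2, 1, 1/3, 1/12, 1/60, 1/360, …
Sym-product of L_f,L_g gives L₀ (≤ ord 2).
Derive L from L₀ (diff closure).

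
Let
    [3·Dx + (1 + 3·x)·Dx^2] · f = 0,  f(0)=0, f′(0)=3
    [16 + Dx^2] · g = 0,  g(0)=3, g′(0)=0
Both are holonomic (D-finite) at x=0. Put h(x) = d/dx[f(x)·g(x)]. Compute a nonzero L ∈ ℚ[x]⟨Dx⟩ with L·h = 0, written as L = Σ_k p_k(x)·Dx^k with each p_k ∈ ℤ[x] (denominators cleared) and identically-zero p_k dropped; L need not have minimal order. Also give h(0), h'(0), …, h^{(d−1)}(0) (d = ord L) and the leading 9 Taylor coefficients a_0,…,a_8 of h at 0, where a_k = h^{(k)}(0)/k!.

f: a_k = 0, 3, -9/2, 9, -81/4, 243/5, -243/2, 2187/7, -6561/8, …
g: a_k = 3, 0, -24, 0, 32, 0, -256/15, 0, 512/105, …
L₀ := L_f ⊗_s L_g (sym. prod.), ord ≤ 4.
h=h₀': d/dx-closure on L₀ ⇒ L.
L = (-252256 - 1400832·x + 774144·x^2 + 36937728·x^3 + 133871616·x^4 + 191102976·x^5 + 95551488·x^6) + (-43296 + 45216·x + 2557440·x^2 + 11404800·x^3 + 19906560·x^4 + 11943936·x^5)·Dx + (-14630 - 16992·x + 831600·x^2 + 6110208·x^3 + 17853696·x^4 + 23887872·x^5 + 11943936·x^6)·Dx^2 + (-2706 + 2826·x + 159840·x^2 + 712800·x^3 + 1244160·x^4 + 746496·x^5)·Dx^3 + (71 + 4410·x + 48951·x^2 + 237600·x^3 + 592920·x^4 + 746496·x^5 + 373248·x^6)·Dx^4  (order 4).
h: a_k = 9, -27, -135, 189, 129, -135, 269/5, -4623/5, 150867/35, …
ICs: h(0) = 9, h′(0) = -27, h′′(0) = -270, h′′′(0) = 1134.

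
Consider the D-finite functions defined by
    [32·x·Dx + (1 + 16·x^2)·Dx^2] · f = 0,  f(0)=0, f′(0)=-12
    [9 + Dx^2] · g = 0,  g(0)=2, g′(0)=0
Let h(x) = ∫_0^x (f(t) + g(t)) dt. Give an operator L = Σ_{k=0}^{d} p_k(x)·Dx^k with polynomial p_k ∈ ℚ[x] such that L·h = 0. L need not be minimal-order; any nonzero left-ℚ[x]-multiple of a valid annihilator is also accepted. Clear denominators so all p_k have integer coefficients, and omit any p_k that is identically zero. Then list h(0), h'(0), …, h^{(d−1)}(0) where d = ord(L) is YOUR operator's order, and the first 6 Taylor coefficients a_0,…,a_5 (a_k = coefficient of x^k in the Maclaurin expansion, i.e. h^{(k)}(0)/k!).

L = (-52704·x + 967680·x^3 + 663552·x^5)·Dx^2 + (-207 + 13104·x^2 + 283392·x^4 + 331776·x^6)·Dx^3 + (-5856·x + 107520·x^3 + 73728·x^5)·Dx^4 + (-23 + 1456·x^2 + 31488·x^4 + 36864·x^6)·Dx^5  (order 5).
h: a_k = 0, 2, -6, -3, 16, 27/20, …
ICs: h(0) = 0, h′(0) = 2, h′′(0) = -12, h′′′(0) = -18, h′′′′(0) = 384.

f: a_k = 0, -12, 0, 64, 0, -3072/5, …
g: a_k = 2, 0, -9, 0, 27/4, 0, …
f+g: L₀ = lclm(L_f,L_g), ord ≤ 2+2.
h=∫h₀ ⇒ L = L₀·Dx.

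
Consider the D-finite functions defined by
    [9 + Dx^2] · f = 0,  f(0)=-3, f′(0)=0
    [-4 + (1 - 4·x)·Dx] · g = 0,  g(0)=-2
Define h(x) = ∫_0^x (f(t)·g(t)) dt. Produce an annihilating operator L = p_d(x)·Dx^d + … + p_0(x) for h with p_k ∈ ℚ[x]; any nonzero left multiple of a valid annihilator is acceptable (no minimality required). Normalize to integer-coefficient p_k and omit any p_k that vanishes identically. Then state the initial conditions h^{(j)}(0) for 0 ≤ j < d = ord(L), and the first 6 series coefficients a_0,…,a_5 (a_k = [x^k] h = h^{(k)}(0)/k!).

L = (-9 + 36·x)·Dx + 8·Dx^2 + (-1 + 4·x)·Dx^3  (order 3).
h: a_k = 0, 6, 12, 23, 69, 4497/20, …
ICs: h(0) = 0, h′(0) = 6, h′′(0) = 24.

f: a_k = -3, 0, 27/2, 0, -81/8, 0, …
g: a_k = -2, -8, -32, -128, -512, -2048, …
L₀ := L_f ⊗_s L_g (sym. prod.), ord ≤ 2.
Integrate: L := L₀·Dx.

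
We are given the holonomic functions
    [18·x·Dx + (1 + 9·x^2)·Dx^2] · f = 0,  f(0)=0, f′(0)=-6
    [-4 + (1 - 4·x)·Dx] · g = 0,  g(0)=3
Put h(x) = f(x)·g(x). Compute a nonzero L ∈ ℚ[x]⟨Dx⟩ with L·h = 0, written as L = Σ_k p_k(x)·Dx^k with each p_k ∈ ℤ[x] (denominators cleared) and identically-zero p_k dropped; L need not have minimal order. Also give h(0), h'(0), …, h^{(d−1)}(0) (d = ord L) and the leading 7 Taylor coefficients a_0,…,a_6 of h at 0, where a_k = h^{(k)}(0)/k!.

f: a_k = 0, -6, 0, 18, 0, -486/5, 0, …
g: a_k = 3, 12, 48, 192, 768, 3072, 12288, …
Sym-product of L_f,L_g gives L₀ (≤ ord 2).
L = 72·x + (8 - 18·x + 144·x^2)·Dx + (-1 + 4·x - 9·x^2 + 36·x^3)·Dx^2  (order 2).
h: a_k = 0, -18, -72, -234, -936, -20178/5, -80712/5, …
ICs: h(0) = 0, h′(0) = -18.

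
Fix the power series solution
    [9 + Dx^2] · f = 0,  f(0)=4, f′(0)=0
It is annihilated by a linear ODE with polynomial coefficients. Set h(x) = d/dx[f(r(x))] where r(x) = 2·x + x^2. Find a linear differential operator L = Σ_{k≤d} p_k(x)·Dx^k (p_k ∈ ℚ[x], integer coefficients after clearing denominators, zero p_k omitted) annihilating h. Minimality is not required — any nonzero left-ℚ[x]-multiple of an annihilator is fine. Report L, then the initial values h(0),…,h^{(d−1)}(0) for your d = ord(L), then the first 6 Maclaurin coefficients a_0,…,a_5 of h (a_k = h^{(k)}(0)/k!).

L = (39 + 144·x + 216·x^2 + 144·x^3 + 36·x^4) + (-3 - 3·x)·Dx + (1 + 2·x + x^2)·Dx^2  (order 2).
h: a_k = 0, -144, -216, 792, 2160, 1944/5, …
ICs: h(0) = 0, h′(0) = -144.

f: a_k = 4, 0, -18, 0, 27/2, 0, …
f∘r: x↦r, Dx↦Dx/r' in L_f ⇒ L₀.
Differentiate: ansatz ord ≤ ord L₀ ⇒ L.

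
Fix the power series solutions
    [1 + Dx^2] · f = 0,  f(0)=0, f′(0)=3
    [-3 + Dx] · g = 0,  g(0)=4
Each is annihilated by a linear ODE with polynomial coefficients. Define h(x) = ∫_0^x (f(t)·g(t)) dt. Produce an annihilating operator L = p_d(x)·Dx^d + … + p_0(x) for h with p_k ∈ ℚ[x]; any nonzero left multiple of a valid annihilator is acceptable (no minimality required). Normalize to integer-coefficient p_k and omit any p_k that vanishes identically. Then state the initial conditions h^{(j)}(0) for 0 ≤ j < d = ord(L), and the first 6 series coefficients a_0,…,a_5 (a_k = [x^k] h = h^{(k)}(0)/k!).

f: a_k = 0, 3, 0, -1/2, 0, 1/40, …
g: a_k = 4, 12, 18, 18, 27/2, 81/10, …
L₀ := L_f ⊗_s L_g (sym. prod.), ord ≤ 2.
Integrate: L := L₀·Dx.
L = 10·Dx - 6·Dx^2 + Dx^3  (order 3).
h: a_k = 0, 0, 6, 12, 13, 48/5, …
ICs: h(0) = 0, h′(0) = 0, h′′(0) = 12.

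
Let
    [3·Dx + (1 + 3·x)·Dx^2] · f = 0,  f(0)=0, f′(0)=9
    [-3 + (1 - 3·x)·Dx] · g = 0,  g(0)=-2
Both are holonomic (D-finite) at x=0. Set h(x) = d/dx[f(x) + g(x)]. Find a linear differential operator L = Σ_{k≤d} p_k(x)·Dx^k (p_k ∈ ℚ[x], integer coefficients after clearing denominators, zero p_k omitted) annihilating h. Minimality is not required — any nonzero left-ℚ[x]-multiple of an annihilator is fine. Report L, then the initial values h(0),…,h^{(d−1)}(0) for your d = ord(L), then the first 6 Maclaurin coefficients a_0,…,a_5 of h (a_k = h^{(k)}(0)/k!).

L = (-30 - 18·x) + (-4 - 48·x - 36·x^2)·Dx + (1 + x - 9·x^2 - 9·x^3)·Dx^2  (order 2).
h: a_k = 3, -63, -81, -891, -1701, -10935, …
ICs: h(0) = 3, h′(0) = -63.

f: a_k = 0, 9, -27/2, 27, -243/4, 729/5, …
g: a_k = -2, -6, -18, -54, -162, -486, …
L₀ := lclm(L_f,L_g); ord L₀ ≤ 2+1.
Derive L from L₀ (diff closure).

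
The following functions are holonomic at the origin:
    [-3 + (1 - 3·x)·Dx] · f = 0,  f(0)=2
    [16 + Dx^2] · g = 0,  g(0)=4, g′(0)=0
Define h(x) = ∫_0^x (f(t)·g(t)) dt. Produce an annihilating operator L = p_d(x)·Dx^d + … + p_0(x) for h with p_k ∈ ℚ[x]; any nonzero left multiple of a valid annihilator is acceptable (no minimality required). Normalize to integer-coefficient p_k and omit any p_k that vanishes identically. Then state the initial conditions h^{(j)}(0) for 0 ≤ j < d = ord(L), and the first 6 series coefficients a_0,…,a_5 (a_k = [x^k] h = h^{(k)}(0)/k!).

f: a_k = 2, 6, 18, 54, 162, 486, …
g: a_k = 4, 0, -32, 0, 128/3, 0, …
f·g: L₀ = L_f ⊗_s L_g, ord ≤ 1·2.
h=∫₀ˣh₀: take L = L₀·Dx.
L = (-16 + 48·x)·Dx + 6·Dx^2 + (-1 + 3·x)·Dx^3  (order 3).
h: a_k = 0, 8, 12, 8/3, 6, 472/15, …
ICs: h(0) = 0, h′(0) = 8, h′′(0) = 24.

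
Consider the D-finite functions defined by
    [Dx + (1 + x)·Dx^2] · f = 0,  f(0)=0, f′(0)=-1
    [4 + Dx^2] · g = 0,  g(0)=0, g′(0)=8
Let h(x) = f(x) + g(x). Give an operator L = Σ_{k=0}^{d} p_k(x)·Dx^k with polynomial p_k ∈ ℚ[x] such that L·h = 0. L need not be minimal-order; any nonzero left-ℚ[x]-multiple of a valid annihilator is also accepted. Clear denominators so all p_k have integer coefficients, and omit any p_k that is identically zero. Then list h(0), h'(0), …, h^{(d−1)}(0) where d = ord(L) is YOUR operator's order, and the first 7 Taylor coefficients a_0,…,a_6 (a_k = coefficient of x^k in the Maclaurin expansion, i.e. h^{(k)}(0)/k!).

f: a_k = 0, -1, 1/2, -1/3, 1/4, -1/5, 1/6, …
g: a_k = 0, 8, 0, -16/3, 0, 16/15, 0, …
f+g: L₀ = lclm(L_f,L_g), ord ≤ 2+2.
L = (20 + 16·x + 8·x^2)·Dx + (12 + 28·x + 24·x^2 + 8·x^3)·Dx^2 + (5 + 4·x + 2·x^2)·Dx^3 + (3 + 7·x + 6·x^2 + 2·x^3)·Dx^4  (order 4).
h: a_k = 0, 7, 1/2, -17/3, 1/4, 13/15, 1/6, …
ICs: h(0) = 0, h′(0) = 7, h′′(0) = 1, h′′′(0) = -34.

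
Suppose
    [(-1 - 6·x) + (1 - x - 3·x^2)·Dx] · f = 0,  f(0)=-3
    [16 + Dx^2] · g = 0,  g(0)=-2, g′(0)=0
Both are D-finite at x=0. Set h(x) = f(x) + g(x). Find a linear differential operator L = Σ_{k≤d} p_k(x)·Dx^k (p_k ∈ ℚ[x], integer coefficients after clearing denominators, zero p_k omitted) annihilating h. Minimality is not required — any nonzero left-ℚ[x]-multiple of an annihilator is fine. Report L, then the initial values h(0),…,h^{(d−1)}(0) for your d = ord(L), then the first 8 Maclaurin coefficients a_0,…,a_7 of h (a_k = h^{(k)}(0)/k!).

L = (464 + 2816·x + 416·x^2 + 2112·x^3 + 5760·x^4 + 6912·x^5) + (-192 + 304·x + 672·x^2 - 1312·x^3 - 1008·x^4 + 3456·x^5 + 3456·x^6)·Dx + (29 + 176·x + 26·x^2 + 132·x^3 + 360·x^4 + 432·x^5)·Dx^2 + (-12 + 19·x + 42·x^2 - 82·x^3 - 63·x^4 + 216·x^5 + 216·x^6)·Dx^3  (order 3).
h: a_k = -5, -3, 4, -21, -235/3, -120, -12583/45, -651, …
ICs: h(0) = -5, h′(0) = -3, h′′(0) = 8.

f: a_k = -3, -3, -12, -21, -57, -120, -291, -651, …
g: a_k = -2, 0, 16, 0, -64/3, 0, 512/45, 0, …
f+g: L₀ = lclm(L_f,L_g), ord ≤ 1+2.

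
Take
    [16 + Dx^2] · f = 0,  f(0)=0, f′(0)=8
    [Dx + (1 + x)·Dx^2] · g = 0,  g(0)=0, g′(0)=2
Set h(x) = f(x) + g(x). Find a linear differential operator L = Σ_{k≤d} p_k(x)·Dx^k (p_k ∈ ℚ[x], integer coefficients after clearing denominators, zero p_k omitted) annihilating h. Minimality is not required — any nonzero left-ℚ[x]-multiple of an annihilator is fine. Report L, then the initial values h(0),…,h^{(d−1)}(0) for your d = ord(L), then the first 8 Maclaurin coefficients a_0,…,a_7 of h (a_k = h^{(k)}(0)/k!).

f: a_k = 0, 8, 0, -64/3, 0, 256/15, 0, -2048/315, …
g: a_k = 0, 2, -1, 2/3, -1/2, 2/5, -1/3, 2/7, …
Weyl lclm of L_f,L_g ⇒ L₀ (ord ≤ 4).
L = (176 + 256·x + 128·x^2)·Dx + (144 + 400·x + 384·x^2 + 128·x^3)·Dx^2 + (11 + 16·x + 8·x^2)·Dx^3 + (9 + 25·x + 24·x^2 + 8·x^3)·Dx^4  (order 4).
h: a_k = 0, 10, -1, -62/3, -1/2, 262/15, -1/3, -1958/315, …
ICs: h(0) = 0, h′(0) = 10, h′′(0) = -2, h′′′(0) = -124.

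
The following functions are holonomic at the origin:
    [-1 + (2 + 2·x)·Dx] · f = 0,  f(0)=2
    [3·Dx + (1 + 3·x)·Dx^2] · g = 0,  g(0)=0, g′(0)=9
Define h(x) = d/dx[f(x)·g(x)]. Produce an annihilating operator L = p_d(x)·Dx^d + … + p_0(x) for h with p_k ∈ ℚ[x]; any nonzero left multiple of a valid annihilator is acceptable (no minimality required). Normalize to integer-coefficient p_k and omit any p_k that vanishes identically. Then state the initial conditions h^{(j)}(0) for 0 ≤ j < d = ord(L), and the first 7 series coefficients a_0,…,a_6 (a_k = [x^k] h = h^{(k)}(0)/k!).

f: a_k = 2, 1, -1/4, 1/8, -5/64, 7/128, -21/512, …
g: a_k = 0, 9, -27/2, 27, -243/4, 729/5, -729/2, …
Sym-product of L_f,L_g gives L₀ (≤ ord 2).
Differentiate: ansatz ord ≤ ord L₀ ⇒ L.
L = (-13 - 6·x + 3·x^2) + (-32 - 56·x + 24·x^3)·Dx + (-4 - 16·x - 8·x^2 + 16·x^3 + 12·x^4)·Dx^2  (order 2).
h: a_k = 18, -36, 459/4, -360, 70947/64, -540567/160, 26213571/2560, …
ICs: h(0) = 18, h′(0) = -36.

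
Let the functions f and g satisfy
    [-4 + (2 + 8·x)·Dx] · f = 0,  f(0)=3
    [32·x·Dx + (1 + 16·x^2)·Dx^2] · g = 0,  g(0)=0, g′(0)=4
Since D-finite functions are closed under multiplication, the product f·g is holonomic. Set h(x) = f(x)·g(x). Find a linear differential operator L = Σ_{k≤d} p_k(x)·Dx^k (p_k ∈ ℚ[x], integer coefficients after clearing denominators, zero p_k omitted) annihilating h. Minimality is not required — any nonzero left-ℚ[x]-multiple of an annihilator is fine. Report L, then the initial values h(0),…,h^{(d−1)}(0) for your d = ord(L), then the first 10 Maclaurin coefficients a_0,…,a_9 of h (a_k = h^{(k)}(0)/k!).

f: a_k = 3, 6, -6, 12, -30, 84, -252, 792, -2574, 8580, …
g: a_k = 0, 4, 0, -64/3, 0, 1024/5, 0, -16384/7, 0, 262144/9, …
Product ⇒ symmetric product L₀, ord ≤ 2.
L = (12 - 64·x - 64·x^2) + (-4 + 16·x + 192·x^2 + 256·x^3)·Dx + (1 + 8·x + 32·x^2 + 128·x^3 + 256·x^4)·Dx^2  (order 2).
h: a_k = 0, 12, 24, -88, -80, 3112/5, 6544/5, -301648/35, -357344/35, 1897576/21, …
ICs: h(0) = 0, h′(0) = 12.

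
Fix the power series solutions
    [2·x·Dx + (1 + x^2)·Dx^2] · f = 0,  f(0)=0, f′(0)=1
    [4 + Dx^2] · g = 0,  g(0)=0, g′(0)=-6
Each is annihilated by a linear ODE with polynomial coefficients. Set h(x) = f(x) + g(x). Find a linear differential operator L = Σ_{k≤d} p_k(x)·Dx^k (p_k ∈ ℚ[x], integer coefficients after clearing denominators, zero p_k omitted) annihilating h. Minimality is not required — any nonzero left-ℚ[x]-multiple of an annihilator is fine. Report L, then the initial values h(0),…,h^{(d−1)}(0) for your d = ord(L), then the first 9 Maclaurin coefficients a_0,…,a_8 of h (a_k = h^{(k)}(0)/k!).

L = (-32·x + 80·x^3 + 16·x^5)·Dx + (4 + 32·x^2 + 36·x^4 + 8·x^6)·Dx^2 + (-8·x + 20·x^3 + 4·x^5)·Dx^3 + (1 + 8·x^2 + 9·x^4 + 2·x^6)·Dx^4  (order 4).
h: a_k = 0, -5, 0, 11/3, 0, -3/5, 0, -1/15, 0, …
ICs: h(0) = 0, h′(0) = -5, h′′(0) = 0, h′′′(0) = 22.

f: a_k = 0, 1, 0, -1/3, 0, 1/5, 0, -1/7, 0, …
g: a_k = 0, -6, 0, 4, 0, -4/5, 0, 8/105, 0, …
L₀ := lclm(L_f,L_g); ord L₀ ≤ 2+2.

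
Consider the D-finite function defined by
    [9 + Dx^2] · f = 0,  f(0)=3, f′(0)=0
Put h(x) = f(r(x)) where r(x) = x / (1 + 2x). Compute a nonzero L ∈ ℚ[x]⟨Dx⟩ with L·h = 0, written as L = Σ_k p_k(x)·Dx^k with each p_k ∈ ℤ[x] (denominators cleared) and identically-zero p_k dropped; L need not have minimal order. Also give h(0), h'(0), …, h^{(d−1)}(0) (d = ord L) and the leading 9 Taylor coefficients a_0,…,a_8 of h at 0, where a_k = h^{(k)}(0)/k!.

L = 9 + (4 + 24·x + 48·x^2 + 32·x^3)·Dx + (1 + 8·x + 24·x^2 + 32·x^3 + 16·x^4)·Dx^2  (order 2).
h: a_k = 3, 0, -27/2, 54, -1215/8, 351, -54243/80, 20169/20, -566865/896, …
ICs: h(0) = 3, h′(0) = 0.

f: a_k = 3, 0, -27/2, 0, 81/8, 0, -243/80, 0, 2187/4480, …
Change of var in L_f (x↦r) gives L₀.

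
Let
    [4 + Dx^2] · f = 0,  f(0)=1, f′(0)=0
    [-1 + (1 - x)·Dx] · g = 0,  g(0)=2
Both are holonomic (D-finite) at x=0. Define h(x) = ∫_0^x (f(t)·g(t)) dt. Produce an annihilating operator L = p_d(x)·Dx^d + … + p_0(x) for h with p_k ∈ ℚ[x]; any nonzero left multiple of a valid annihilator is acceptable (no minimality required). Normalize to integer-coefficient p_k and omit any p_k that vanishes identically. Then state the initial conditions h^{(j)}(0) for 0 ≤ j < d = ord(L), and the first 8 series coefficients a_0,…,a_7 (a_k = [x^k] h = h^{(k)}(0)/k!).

L = (-4 + 4·x)·Dx + 2·Dx^2 + (-1 + x)·Dx^3  (order 3).
h: a_k = 0, 2, 1, -2/3, -1/2, -2/15, -1/9, -38/315, …
ICs: h(0) = 0, h′(0) = 2, h′′(0) = 2.

f: a_k = 1, 0, -2, 0, 2/3, 0, -4/45, 0, …
g: a_k = 2, 2, 2, 2, 2, 2, 2, 2, …
f·g: L₀ = L_f ⊗_s L_g, ord ≤ 2·1.
Integrate: L := L₀·Dx.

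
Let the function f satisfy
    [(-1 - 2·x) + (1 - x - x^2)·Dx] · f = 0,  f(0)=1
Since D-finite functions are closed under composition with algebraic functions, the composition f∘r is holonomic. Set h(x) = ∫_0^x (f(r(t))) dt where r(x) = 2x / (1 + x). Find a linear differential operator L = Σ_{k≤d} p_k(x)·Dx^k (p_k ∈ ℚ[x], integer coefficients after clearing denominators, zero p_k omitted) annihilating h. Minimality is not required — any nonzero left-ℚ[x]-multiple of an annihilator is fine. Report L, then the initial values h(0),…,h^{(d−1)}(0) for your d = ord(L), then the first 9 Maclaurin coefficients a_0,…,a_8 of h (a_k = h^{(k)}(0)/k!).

L = (2 + 10·x)·Dx + (-1 - x + 5·x^2 + 5·x^3)·Dx^2  (order 2).
h: a_k = 0, 1, 1, 2, 5/2, 6, 25/3, 150/7, 125/4, …
ICs: h(0) = 0, h′(0) = 1.

f: a_k = 1, 1, 2, 3, 5, 8, 13, 21, 34, …
f∘r: x↦r, Dx↦Dx/r' in L_f ⇒ L₀.
h=∫₀ˣh₀: take L = L₀·Dx.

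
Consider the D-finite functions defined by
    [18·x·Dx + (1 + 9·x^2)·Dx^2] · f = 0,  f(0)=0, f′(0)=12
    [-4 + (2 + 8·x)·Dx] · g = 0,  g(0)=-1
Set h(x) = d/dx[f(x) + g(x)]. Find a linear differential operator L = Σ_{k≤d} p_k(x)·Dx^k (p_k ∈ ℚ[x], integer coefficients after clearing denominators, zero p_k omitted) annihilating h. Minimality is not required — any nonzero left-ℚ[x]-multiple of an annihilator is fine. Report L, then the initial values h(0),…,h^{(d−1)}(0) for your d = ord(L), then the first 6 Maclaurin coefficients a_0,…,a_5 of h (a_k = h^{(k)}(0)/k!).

L = (-36 - 360·x + 972·x^2 + 1944·x^3) + (-30 - 144·x - 18·x^2 + 3888·x^3 + 6804·x^4)·Dx + (-2 + 10·x + 108·x^2 + 306·x^3 + 1134·x^4 + 1944·x^5)·Dx^2  (order 2).
h: a_k = 10, 4, -120, 40, 832, 504, …
ICs: h(0) = 10, h′(0) = 4.

f: a_k = 0, 12, 0, -36, 0, 972/5, …
g: a_k = -1, -2, 2, -4, 10, -28, …
h₀=f+g: left-lcm gives L₀, ord ≤ 3.
h=h₀': d/dx-closure on L₀ ⇒ L.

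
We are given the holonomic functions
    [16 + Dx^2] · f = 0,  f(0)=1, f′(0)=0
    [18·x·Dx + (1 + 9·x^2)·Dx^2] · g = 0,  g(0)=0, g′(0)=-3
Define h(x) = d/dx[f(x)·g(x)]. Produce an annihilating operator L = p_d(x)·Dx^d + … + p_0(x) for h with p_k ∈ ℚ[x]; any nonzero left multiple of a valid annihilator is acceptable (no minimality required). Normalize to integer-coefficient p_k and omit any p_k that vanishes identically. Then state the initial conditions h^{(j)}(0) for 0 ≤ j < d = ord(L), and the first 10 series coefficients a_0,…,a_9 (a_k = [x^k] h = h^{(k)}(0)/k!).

f: a_k = 1, 0, -8, 0, 32/3, 0, -256/45, 0, 512/315, 0, …
g: a_k = 0, -3, 0, 9, 0, -243/5, 0, 2187/7, 0, -2187, …
L₀ := L_f ⊗_s L_g (sym. prod.), ord ≤ 4.
h₀' ⇒ L via d/dx closure of L₀.
L = (524992 + 14103936·x^2 + 183342528·x^4 + 608394240·x^6 + 1431032832·x^8 + 3627970560·x^10 + 8707129344·x^12) + (314208·x + 11036736·x^3 + 108591840·x^5 + 419904000·x^7 + 1209323520·x^9 + 2176782336·x^11)·Dx + (38012 + 1098792·x^2 + 14837580·x^4 + 64186992·x^6 + 209112192·x^8 + 589545216·x^10 + 1088391168·x^12)·Dx^2 + (19638·x + 689796·x^3 + 6786990·x^5 + 26244000·x^7 + 75582720·x^9 + 136048896·x^11)·Dx^3 + (325 + 13581·x^2 + 211167·x^4 + 1635147·x^6 + 7479540·x^8 + 22674816·x^10 + 34012224·x^12)·Dx^4  (order 4).
h: a_k = -3, 0, 99, 0, -763, 0, 85501/15, 0, -331437/7, 0, …
ICs: h(0) = -3, h′(0) = 0, h′′(0) = 198, h′′′(0) = 0.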